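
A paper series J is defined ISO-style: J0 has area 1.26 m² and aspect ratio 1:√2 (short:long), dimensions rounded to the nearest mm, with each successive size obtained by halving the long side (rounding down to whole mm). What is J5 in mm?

166 × 236 mm

Let J0's short side be w mm. w · w√2 = 1.26 m² = 1,260,000 mm², so w ≈ 943.9 mm and w√2 ≈ 1334.9 mm → J0 = 944 × 1335 mm.
J1: ⌊1335/2⌋ × 944 = 667 × 944 mm
J2: ⌊944/2⌋ × 667 = 472 × 667 mm
J3: ⌊667/2⌋ × 472 = 333 × 472 mm
J4: ⌊472/2⌋ × 333 = 236 × 333 mm
J5: ⌊333/2⌋ × 236 = 166 × 236 mm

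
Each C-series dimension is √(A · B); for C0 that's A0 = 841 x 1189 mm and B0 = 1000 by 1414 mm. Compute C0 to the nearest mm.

917 × 1297 mm

Short: √(841 · 1000) = √841000 ≈ 917.1 mm.
Long: √(1189 · 1414) = √1681246 ≈ 1296.6 mm.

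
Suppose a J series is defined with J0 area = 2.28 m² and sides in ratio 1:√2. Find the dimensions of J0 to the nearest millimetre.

Let the short side be w mm. Then w · w√2 = 2.28 m² = 2,280,000 mm².
w² = 2,280,000/√2, so w ≈ 1269.7 mm; long side = w√2 ≈ 1795.7 mm.

1270 × 1796 mm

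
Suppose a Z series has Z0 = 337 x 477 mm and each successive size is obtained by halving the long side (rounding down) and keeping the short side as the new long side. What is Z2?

168 × 238 mm

Z1: ⌊477/2⌋ × 337 = 238 × 337 mm
Z2: ⌊337/2⌋ × 238 = 168 × 238 mm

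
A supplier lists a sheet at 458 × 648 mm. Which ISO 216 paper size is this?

C2 (458 × 648 mm)

Aspect ratio 648/458 ≈ 1.415 — close to the ISO √2 ≈ 1.414.
In the C-series (envelope sizes, between A and B): C2 = 458 × 648 mm.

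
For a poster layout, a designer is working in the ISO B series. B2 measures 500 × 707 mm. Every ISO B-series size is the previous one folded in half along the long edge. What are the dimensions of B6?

125 × 176 mm

B3: ⌊707/2⌋ × 500 = 353 × 500 mm
B4: ⌊500/2⌋ × 353 = 250 × 353 mm
B5: ⌊353/2⌋ × 250 = 176 × 250 mm
B6: ⌊250/2⌋ × 176 = 125 × 176 mm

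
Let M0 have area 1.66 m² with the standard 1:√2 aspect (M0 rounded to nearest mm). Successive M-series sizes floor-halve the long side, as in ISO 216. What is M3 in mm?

383 × 541 mm

Let M0's short side be w mm. w · w√2 = 1.66 m² = 1,660,000 mm², so w ≈ 1083.4 mm and w√2 ≈ 1532.2 mm → M0 = 1083 × 1532 mm.
M1: ⌊1532/2⌋ × 1083 = 766 × 1083 mm
M2: ⌊1083/2⌋ × 766 = 541 × 766 mm
M3: ⌊766/2⌋ × 541 = 383 × 541 mm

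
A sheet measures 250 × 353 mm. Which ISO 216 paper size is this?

B4 (250 × 353 mm)

Aspect ratio 353/250 ≈ 1.412 — close to the ISO √2 ≈ 1.414.
In the B-series (B0 = 1000 × 1414 mm): B4 = 250 × 353 mm.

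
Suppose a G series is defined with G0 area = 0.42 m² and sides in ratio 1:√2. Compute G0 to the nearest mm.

Let the short side be w mm. Then w · w√2 = 0.42 m² = 420,000 mm².
w² = 420,000/√2, so w ≈ 545.0 mm; long side = w√2 ≈ 770.7 mm.

545 × 771 mm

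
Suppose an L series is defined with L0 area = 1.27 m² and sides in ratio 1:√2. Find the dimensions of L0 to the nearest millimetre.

948 × 1340 mm

Let the short side be w mm. Then w · w√2 = 1.27 m² = 1,270,000 mm².
w² = 1,270,000/√2, so w ≈ 947.6 mm; long side = w√2 ≈ 1340.2 mm.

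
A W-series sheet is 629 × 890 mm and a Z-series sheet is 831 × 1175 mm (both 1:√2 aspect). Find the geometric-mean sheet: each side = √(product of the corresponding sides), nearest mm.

723 × 1023 mm

Short side: √(629 · 831) = √522699 ≈ 723.0 → 723 mm
Long side: √(890 · 1175) = √1045750 ≈ 1022.6 → 1023 mm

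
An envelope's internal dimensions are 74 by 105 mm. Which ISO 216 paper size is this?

A7 (74 × 105 mm)

Aspect ratio 105/74 ≈ 1.419 — close to the ISO √2 ≈ 1.414.
In the A-series (A0 area = 1 m²): A7 = 74 × 105 mm.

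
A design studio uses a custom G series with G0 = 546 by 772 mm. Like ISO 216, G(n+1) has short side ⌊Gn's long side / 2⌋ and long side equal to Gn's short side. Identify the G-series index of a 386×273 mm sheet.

G0: 546 × 772 mm
G1: 386 × 546 mm
G2: 273 × 386 mm
G3: 193 × 273 mm
→ matches G2.

G2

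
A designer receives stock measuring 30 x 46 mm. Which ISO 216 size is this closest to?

B10 (31 × 44 mm)

Aspect ratio 46/30 ≈ 1.533 (ISO target is √2 ≈ 1.414).
In the B-series (B0 = 1000 × 1414 mm): B10 = 31 × 44 mm.
Off by 3 mm total — nearest standard size.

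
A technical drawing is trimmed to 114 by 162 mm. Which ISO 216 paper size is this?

C6 (114 × 162 mm)

Aspect ratio 162/114 ≈ 1.421 — close to the ISO √2 ≈ 1.414.
In the C-series (envelope sizes, between A and B): C6 = 114 × 162 mm.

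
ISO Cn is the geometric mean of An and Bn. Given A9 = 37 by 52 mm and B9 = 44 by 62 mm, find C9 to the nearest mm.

Short side: √(37 · 44) = √1628 ≈ 40.3 → 40 mm
Long side: √(52 · 62) = √3224 ≈ 56.8 → 57 mm

40 × 57 mm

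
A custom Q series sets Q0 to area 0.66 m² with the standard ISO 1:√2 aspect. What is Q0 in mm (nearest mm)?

Let the short side be w mm. Then w · w√2 = 0.66 m² = 660,000 mm².
w² = 660,000/√2, so w ≈ 683.1 mm; long side = w√2 ≈ 966.1 mm.

683 × 966 mm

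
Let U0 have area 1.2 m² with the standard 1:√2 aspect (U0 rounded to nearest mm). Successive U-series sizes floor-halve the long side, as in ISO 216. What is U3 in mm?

325 × 460 mm

Let U0's short side be w mm. w · w√2 = 1.2 m² = 1,200,000 mm², so w ≈ 921.2 mm and w√2 ≈ 1302.7 mm → U0 = 921 × 1303 mm.
U1: ⌊1303/2⌋ × 921 = 651 × 921 mm
U2: ⌊921/2⌋ × 651 = 460 × 651 mm
U3: ⌊651/2⌋ × 460 = 325 × 460 mm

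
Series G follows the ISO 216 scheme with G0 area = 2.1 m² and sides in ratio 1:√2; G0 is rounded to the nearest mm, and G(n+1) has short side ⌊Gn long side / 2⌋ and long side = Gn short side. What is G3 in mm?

Let G0's short side be w mm. w · w√2 = 2.1 m² = 2,100,000 mm², so w ≈ 1218.6 mm and w√2 ≈ 1723.3 mm → G0 = 1219 × 1723 mm.
G1: ⌊1723/2⌋ × 1219 = 861 × 1219 mm
G2: ⌊1219/2⌋ × 861 = 609 × 861 mm
G3: ⌊861/2⌋ × 609 = 430 × 609 mm

430 × 609 mm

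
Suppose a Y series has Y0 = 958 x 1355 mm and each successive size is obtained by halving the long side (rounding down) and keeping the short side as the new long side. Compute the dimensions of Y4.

239 × 338 mm

Y1: ⌊1355/2⌋ × 958 = 677 × 958 mm
Y2: ⌊958/2⌋ × 677 = 479 × 677 mm
Y3: ⌊677/2⌋ × 479 = 338 × 479 mm
Y4: ⌊479/2⌋ × 338 = 239 × 338 mm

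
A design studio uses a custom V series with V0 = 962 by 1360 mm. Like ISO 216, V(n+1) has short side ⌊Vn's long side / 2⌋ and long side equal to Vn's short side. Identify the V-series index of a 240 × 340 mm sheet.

V4

V0: 962 × 1360 mm
V1: 680 × 962 mm
V2: 481 × 680 mm
V3: 340 × 481 mm
V4: 240 × 340 mm
V5: 170 × 240 mm
→ matches V4.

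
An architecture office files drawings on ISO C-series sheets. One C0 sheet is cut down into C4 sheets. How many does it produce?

C0 = 917 × 1297 mm; C4 = 229 × 324 mm.
Each halving step doubles the count; 4 steps from C0 to C4.
2^4 = 16.

16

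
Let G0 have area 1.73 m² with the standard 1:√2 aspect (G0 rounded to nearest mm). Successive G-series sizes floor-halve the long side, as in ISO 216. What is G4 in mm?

276 × 391 mm

Let G0's short side be w mm. w · w√2 = 1.73 m² = 1,730,000 mm², so w ≈ 1106.0 mm and w√2 ≈ 1564.2 mm → G0 = 1106 × 1564 mm.
G1: ⌊1564/2⌋ × 1106 = 782 × 1106 mm
G2: ⌊1106/2⌋ × 782 = 553 × 782 mm
G3: ⌊782/2⌋ × 553 = 391 × 553 mm
G4: ⌊553/2⌋ × 391 = 276 × 391 mm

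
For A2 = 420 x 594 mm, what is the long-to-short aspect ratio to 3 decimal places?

594 / 420 = 1.414
Matches √2 ≈ 1.414 — the ISO 216 defining ratio.

1.414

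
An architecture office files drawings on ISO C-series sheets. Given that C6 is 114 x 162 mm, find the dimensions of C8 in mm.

C7: ⌊162/2⌋ × 114 = 81 × 114 mm
C8: ⌊114/2⌋ × 81 = 57 × 81 mm

57 × 81 mm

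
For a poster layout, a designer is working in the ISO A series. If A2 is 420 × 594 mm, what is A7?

74 × 105 mm

A3: ⌊594/2⌋ × 420 = 297 × 420 mm
A4: ⌊420/2⌋ × 297 = 210 × 297 mm
A5: ⌊297/2⌋ × 210 = 148 × 210 mm
A6: ⌊210/2⌋ × 148 = 105 × 148 mm
A7: ⌊148/2⌋ × 105 = 74 × 105 mm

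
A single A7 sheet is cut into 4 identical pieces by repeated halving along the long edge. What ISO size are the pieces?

A9

4 = 2^2, so 2 halving steps.
A7 → A8 → … → A9 after 2 steps.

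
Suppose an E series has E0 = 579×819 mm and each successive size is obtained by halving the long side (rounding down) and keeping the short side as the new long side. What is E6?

E1 = 409 × 579 mm (from E0 by 1 halving).
E2: ⌊579/2⌋ × 409 = 289 × 409 mm
E3: ⌊409/2⌋ × 289 = 204 × 289 mm
E4: ⌊289/2⌋ × 204 = 144 × 204 mm
E5: ⌊204/2⌋ × 144 = 102 × 144 mm
E6: ⌊144/2⌋ × 102 = 72 × 102 mm

72 × 102 mm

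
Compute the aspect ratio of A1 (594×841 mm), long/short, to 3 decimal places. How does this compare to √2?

841 / 594 = 1.416
ISO 216 targets √2 ≈ 1.414; the +0.002 deviation is from mm rounding.

1.416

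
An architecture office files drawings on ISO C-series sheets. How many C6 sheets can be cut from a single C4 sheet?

4

Each ISO step halves the sheet: 1 × C4 → 2 × C5 → 4 × C6
From C4 to C6 is 2 halving steps: 2^2 = 4.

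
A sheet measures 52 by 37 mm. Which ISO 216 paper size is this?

A9 (37 × 52 mm)

Aspect ratio 52/37 ≈ 1.405 — close to the ISO √2 ≈ 1.414.
In the A-series (A0 area = 1 m²): A9 = 37 × 52 mm.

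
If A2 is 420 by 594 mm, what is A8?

A3: ⌊594/2⌋ × 420 = 297 × 420 mm
A4: ⌊420/2⌋ × 297 = 210 × 297 mm
A5: ⌊297/2⌋ × 210 = 148 × 210 mm
A6: ⌊210/2⌋ × 148 = 105 × 148 mm
A7: ⌊148/2⌋ × 105 = 74 × 105 mm
A8: ⌊105/2⌋ × 74 = 52 × 74 mm

52 × 74 mm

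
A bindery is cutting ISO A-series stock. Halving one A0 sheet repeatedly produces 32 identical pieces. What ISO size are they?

A5

32 = 2^5, so 5 halving steps.
A0 → A1 → … → A5 after 5 steps.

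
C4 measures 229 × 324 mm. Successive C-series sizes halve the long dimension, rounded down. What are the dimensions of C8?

C5: ⌊324/2⌋ × 229 = 162 × 229 mm
C6: ⌊229/2⌋ × 162 = 114 × 162 mm
C7: ⌊162/2⌋ × 114 = 81 × 114 mm
C8: ⌊114/2⌋ × 81 = 57 × 81 mm

57 × 81 mm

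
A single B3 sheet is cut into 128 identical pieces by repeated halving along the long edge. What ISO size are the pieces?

128 = 2^7, so 7 halving steps.
B3 → B4 → … → B10 after 7 steps.

B10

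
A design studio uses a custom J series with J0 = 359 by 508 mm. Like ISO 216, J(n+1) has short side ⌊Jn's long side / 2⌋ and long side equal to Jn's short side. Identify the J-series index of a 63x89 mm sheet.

J0: 359 × 508 mm
J1: 254 × 359 mm
J2: 179 × 254 mm
J3: 127 × 179 mm
J4: 89 × 127 mm
J5: 63 × 89 mm
J6: 44 × 63 mm
→ matches J5.

J5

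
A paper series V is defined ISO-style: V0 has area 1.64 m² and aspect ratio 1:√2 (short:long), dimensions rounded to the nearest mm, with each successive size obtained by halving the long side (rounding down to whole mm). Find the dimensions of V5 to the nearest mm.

190 × 269 mm

Let V0's short side be w mm. w · w√2 = 1.64 m² = 1,640,000 mm², so w ≈ 1076.9 mm and w√2 ≈ 1522.9 mm → V0 = 1077 × 1523 mm.
V1: ⌊1523/2⌋ × 1077 = 761 × 1077 mm
V2: ⌊1077/2⌋ × 761 = 538 × 761 mm
V3: ⌊761/2⌋ × 538 = 380 × 538 mm
V4: ⌊538/2⌋ × 380 = 269 × 380 mm
V5: ⌊380/2⌋ × 269 = 190 × 269 mm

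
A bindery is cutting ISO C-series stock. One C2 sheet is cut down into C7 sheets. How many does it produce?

32

C2 = 458 × 648 mm; C7 = 81 × 114 mm.
Each halving step doubles the count; 5 steps from C2 to C7.
2^5 = 32.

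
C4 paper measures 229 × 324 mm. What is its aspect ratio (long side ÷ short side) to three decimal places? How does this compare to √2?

324 / 229 = 1.415
Matches √2 ≈ 1.414 — the ISO 216 defining ratio.

1.415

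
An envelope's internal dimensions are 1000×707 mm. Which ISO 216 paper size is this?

B1 (707 × 1000 mm)

Aspect ratio 1000/707 ≈ 1.414 — close to the ISO √2 ≈ 1.414.
In the B-series (B0 = 1000 × 1414 mm): B1 = 707 × 1000 mm.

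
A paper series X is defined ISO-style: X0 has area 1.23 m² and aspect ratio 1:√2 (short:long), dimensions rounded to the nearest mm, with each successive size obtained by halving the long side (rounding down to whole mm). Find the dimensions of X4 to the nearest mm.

Let X0's short side be w mm. w · w√2 = 1.23 m² = 1,230,000 mm², so w ≈ 932.6 mm and w√2 ≈ 1318.9 mm → X0 = 933 × 1319 mm.
X1: ⌊1319/2⌋ × 933 = 659 × 933 mm
X2: ⌊933/2⌋ × 659 = 466 × 659 mm
X3: ⌊659/2⌋ × 466 = 329 × 466 mm
X4: ⌊466/2⌋ × 329 = 233 × 329 mm

233 × 329 mm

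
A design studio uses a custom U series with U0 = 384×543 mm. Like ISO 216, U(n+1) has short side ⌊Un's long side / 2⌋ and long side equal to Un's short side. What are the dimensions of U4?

96 × 135 mm

U1: ⌊543/2⌋ × 384 = 271 × 384 mm
U2: ⌊384/2⌋ × 271 = 192 × 271 mm
U3: ⌊271/2⌋ × 192 = 135 × 192 mm
U4: ⌊192/2⌋ × 135 = 96 × 135 mm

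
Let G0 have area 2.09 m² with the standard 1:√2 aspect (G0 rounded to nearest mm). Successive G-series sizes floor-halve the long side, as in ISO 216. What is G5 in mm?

Let G0's short side be w mm. w · w√2 = 2.09 m² = 2,090,000 mm², so w ≈ 1215.7 mm and w√2 ≈ 1719.2 mm → G0 = 1216 × 1719 mm.
G1: ⌊1719/2⌋ × 1216 = 859 × 1216 mm
G2: ⌊1216/2⌋ × 859 = 608 × 859 mm
G3: ⌊859/2⌋ × 608 = 429 × 608 mm
G4: ⌊608/2⌋ × 429 = 304 × 429 mm
G5: ⌊429/2⌋ × 304 = 214 × 304 mm

214 × 304 mm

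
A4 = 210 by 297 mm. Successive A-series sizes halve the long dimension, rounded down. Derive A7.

A5: ⌊297/2⌋ × 210 = 148 × 210 mm
A6: ⌊210/2⌋ × 148 = 105 × 148 mm
A7: ⌊148/2⌋ × 105 = 74 × 105 mm

74 × 105 mm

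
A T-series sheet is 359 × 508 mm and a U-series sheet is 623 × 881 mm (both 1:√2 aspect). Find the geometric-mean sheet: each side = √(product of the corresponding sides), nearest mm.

Short side: √(359 · 623) = √223657 ≈ 472.9 → 473 mm
Long side: √(508 · 881) = √447548 ≈ 669.0 → 669 mm

473 × 669 mm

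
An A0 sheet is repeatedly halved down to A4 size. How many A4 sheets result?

Each ISO step halves the sheet: 1 × A0 → 2 × A1 → 4 × A2 → 8 × A3 → …
From A0 to A4 is 4 halving steps: 2^4 = 16.

16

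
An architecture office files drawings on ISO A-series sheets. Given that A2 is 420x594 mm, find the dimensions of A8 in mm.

52 × 74 mm

A3: ⌊594/2⌋ × 420 = 297 × 420 mm
A4: ⌊420/2⌋ × 297 = 210 × 297 mm
A5: ⌊297/2⌋ × 210 = 148 × 210 mm
A6: ⌊210/2⌋ × 148 = 105 × 148 mm
A7: ⌊148/2⌋ × 105 = 74 × 105 mm
A8: ⌊105/2⌋ × 74 = 52 × 74 mm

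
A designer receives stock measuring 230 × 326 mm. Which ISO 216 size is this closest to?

C4 (229 × 324 mm)

Aspect ratio 326/230 ≈ 1.417 — close to the ISO √2 ≈ 1.414.
In the C-series (envelope sizes, between A and B): C4 = 229 × 324 mm.
Off by 3 mm total — nearest standard size.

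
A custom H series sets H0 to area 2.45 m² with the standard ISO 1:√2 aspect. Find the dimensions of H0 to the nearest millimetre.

Let the short side be w mm. Then w · w√2 = 2.45 m² = 2,450,000 mm².
w² = 2,450,000/√2, so w ≈ 1316.2 mm; long side = w√2 ≈ 1861.4 mm.

1316 × 1861 mm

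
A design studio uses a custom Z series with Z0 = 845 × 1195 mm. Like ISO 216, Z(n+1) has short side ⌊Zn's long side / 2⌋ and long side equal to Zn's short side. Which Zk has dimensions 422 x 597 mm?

Z2

Z0: 845 × 1195 mm
Z1: 597 × 845 mm
Z2: 422 × 597 mm
Z3: 298 × 422 mm
→ matches Z2.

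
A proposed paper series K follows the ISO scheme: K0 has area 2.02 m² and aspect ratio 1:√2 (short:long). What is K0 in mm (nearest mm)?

1195 × 1690 mm

Let the short side be w mm. Then w · w√2 = 2.02 m² = 2,020,000 mm².
w² = 2,020,000/√2, so w ≈ 1195.1 mm; long side = w√2 ≈ 1690.2 mm.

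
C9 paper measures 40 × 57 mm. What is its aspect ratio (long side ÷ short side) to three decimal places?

1.425

57 / 40 = 1.425
ISO 216 targets √2 ≈ 1.414; the +0.011 deviation is from mm rounding.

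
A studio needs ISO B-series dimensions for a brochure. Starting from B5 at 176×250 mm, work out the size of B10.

31 × 44 mm

B6: ⌊250/2⌋ × 176 = 125 × 176 mm
B7: ⌊176/2⌋ × 125 = 88 × 125 mm
B8: ⌊125/2⌋ × 88 = 62 × 88 mm
B9: ⌊88/2⌋ × 62 = 44 × 62 mm
B10: ⌊62/2⌋ × 44 = 31 × 44 mm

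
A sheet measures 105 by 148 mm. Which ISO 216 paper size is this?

Aspect ratio 148/105 ≈ 1.410 — close to the ISO √2 ≈ 1.414.
In the A-series (A0 area = 1 m²): A6 = 105 × 148 mm.

A6 (105 × 148 mm)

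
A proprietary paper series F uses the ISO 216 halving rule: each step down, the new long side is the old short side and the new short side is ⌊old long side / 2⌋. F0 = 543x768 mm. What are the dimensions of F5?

96 × 135 mm

F1: ⌊768/2⌋ × 543 = 384 × 543 mm
F2: ⌊543/2⌋ × 384 = 271 × 384 mm
F3: ⌊384/2⌋ × 271 = 192 × 271 mm
F4: ⌊271/2⌋ × 192 = 135 × 192 mm
F5: ⌊192/2⌋ × 135 = 96 × 135 mm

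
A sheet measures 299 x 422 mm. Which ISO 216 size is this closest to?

A3 (297 × 420 mm)

Aspect ratio 422/299 ≈ 1.411 — close to the ISO √2 ≈ 1.414.
In the A-series (A0 area = 1 m²): A3 = 297 × 420 mm.
Off by 4 mm total — nearest standard size.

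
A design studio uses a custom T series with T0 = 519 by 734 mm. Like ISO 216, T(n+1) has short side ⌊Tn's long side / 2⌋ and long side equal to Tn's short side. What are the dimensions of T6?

T1 = 367 × 519 mm (from T0 by 1 halving).
T2: ⌊519/2⌋ × 367 = 259 × 367 mm
T3: ⌊367/2⌋ × 259 = 183 × 259 mm
T4: ⌊259/2⌋ × 183 = 129 × 183 mm
T5: ⌊183/2⌋ × 129 = 91 × 129 mm
T6: ⌊129/2⌋ × 91 = 64 × 91 mm

64 × 91 mm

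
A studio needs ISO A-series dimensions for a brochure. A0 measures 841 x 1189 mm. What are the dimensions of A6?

105 × 148 mm

A1: ⌊1189/2⌋ × 841 = 594 × 841 mm
A2: ⌊841/2⌋ × 594 = 420 × 594 mm
A3: ⌊594/2⌋ × 420 = 297 × 420 mm
A4: ⌊420/2⌋ × 297 = 210 × 297 mm
A5: ⌊297/2⌋ × 210 = 148 × 210 mm
A6: ⌊210/2⌋ × 148 = 105 × 148 mm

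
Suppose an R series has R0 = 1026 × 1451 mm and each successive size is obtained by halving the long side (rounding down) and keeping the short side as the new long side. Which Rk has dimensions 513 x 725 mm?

R2

R0: 1026 × 1451 mm
R1: 725 × 1026 mm
R2: 513 × 725 mm
R3: 362 × 513 mm
→ matches R2.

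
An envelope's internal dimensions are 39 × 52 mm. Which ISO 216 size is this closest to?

Aspect ratio 52/39 ≈ 1.333 (ISO target is √2 ≈ 1.414).
In the A-series (A0 area = 1 m²): A9 = 37 × 52 mm.
Off by 2 mm total — nearest standard size.

A9 (37 × 52 mm)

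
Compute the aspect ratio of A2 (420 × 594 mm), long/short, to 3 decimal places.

594 / 420 = 1.414
Matches √2 ≈ 1.414 — the ISO 216 defining ratio.

1.414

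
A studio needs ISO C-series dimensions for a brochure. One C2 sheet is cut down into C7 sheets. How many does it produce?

32

Each ISO step halves the sheet: 1 × C2 → 2 × C3 → 4 × C4 → 8 × C5 → …
From C2 to C7 is 5 halving steps: 2^5 = 32.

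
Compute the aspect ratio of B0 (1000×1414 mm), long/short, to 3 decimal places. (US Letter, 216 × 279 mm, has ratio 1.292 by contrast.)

1.414

1414 / 1000 = 1.414
Matches √2 ≈ 1.414 — the ISO 216 defining ratio.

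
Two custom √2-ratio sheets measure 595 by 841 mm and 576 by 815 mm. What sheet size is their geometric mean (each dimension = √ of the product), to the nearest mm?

Short side: √(595 · 576) = √342720 ≈ 585.4 → 585 mm
Long side: √(841 · 815) = √685415 ≈ 827.9 → 828 mm

585 × 828 mm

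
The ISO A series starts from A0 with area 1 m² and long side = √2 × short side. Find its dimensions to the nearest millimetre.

841 × 1189 mm

Let the short side be w mm. Then the long side is w√2 and w · w√2 = 10⁶ mm².
w² = 10⁶/√2, so w = 1000 / 2^(1/4) ≈ 840.9 mm; long side = 1000 · 2^(1/4) ≈ 1189.2 mm.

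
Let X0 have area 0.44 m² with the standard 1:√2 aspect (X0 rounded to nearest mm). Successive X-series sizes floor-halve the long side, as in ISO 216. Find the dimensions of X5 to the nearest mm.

Let X0's short side be w mm. w · w√2 = 0.44 m² = 440,000 mm², so w ≈ 557.8 mm and w√2 ≈ 788.8 mm → X0 = 558 × 789 mm.
X1: ⌊789/2⌋ × 558 = 394 × 558 mm
X2: ⌊558/2⌋ × 394 = 279 × 394 mm
X3: ⌊394/2⌋ × 279 = 197 × 279 mm
X4: ⌊279/2⌋ × 197 = 139 × 197 mm
X5: ⌊197/2⌋ × 139 = 98 × 139 mm

98 × 139 mm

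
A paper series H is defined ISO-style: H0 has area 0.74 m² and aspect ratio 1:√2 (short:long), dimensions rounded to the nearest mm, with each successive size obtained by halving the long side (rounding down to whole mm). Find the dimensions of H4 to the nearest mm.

180 × 255 mm

Let H0's short side be w mm. w · w√2 = 0.74 m² = 740,000 mm², so w ≈ 723.4 mm and w√2 ≈ 1023.0 mm → H0 = 723 × 1023 mm.
H1: ⌊1023/2⌋ × 723 = 511 × 723 mm
H2: ⌊723/2⌋ × 511 = 361 × 511 mm
H3: ⌊511/2⌋ × 361 = 255 × 361 mm
H4: ⌊361/2⌋ × 255 = 180 × 255 mm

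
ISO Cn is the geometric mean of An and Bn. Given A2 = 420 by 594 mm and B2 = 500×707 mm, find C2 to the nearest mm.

458 × 648 mm

Short side: √(420 · 500) = √210000 ≈ 458.3 → 458 mm
Long side: √(594 · 707) = √419958 ≈ 648.0 → 648 mm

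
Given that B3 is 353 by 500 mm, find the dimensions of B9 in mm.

B4: ⌊500/2⌋ × 353 = 250 × 353 mm
B5: ⌊353/2⌋ × 250 = 176 × 250 mm
B6: ⌊250/2⌋ × 176 = 125 × 176 mm
B7: ⌊176/2⌋ × 125 = 88 × 125 mm
B8: ⌊125/2⌋ × 88 = 62 × 88 mm
B9: ⌊88/2⌋ × 62 = 44 × 62 mm

44 × 62 mm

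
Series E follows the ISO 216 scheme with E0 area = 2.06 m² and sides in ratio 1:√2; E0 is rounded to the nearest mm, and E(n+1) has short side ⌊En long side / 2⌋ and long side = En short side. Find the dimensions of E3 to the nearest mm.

426 × 603 mm

Let E0's short side be w mm. w · w√2 = 2.06 m² = 2,060,000 mm², so w ≈ 1206.9 mm and w√2 ≈ 1706.8 mm → E0 = 1207 × 1707 mm.
E1: ⌊1707/2⌋ × 1207 = 853 × 1207 mm
E2: ⌊1207/2⌋ × 853 = 603 × 853 mm
E3: ⌊853/2⌋ × 603 = 426 × 603 mm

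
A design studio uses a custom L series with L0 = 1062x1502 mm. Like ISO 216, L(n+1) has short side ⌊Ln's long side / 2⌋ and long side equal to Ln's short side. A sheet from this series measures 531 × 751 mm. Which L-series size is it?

L0: 1062 × 1502 mm
L1: 751 × 1062 mm
L2: 531 × 751 mm
L3: 375 × 531 mm
→ matches L2.

L2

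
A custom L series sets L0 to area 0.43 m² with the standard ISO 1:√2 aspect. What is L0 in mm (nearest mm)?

551 × 780 mm

Let the short side be w mm. Then w · w√2 = 0.43 m² = 430,000 mm².
w² = 430,000/√2, so w ≈ 551.4 mm; long side = w√2 ≈ 779.8 mm.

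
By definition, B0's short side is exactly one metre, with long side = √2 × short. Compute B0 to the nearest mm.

Short side = 1000 mm; long side = 1000√2 ≈ 1414.2 mm.

1000 × 1414 mm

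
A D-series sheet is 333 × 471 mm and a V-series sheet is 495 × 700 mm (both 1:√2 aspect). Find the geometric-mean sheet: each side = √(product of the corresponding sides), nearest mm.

Short side: √(333 · 495) = √164835 ≈ 406.0 → 406 mm
Long side: √(471 · 700) = √329700 ≈ 574.2 → 574 mm

406 × 574 mm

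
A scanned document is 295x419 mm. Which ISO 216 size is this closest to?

Aspect ratio 419/295 ≈ 1.420 — close to the ISO √2 ≈ 1.414.
In the A-series (A0 area = 1 m²): A3 = 297 × 420 mm.
Off by 3 mm total — nearest standard size.

A3 (297 × 420 mm)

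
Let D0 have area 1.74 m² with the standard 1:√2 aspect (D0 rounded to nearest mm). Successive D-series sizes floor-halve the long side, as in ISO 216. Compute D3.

392 × 554 mm

Let D0's short side be w mm. w · w√2 = 1.74 m² = 1,740,000 mm², so w ≈ 1109.2 mm and w√2 ≈ 1568.7 mm → D0 = 1109 × 1569 mm.
D1: ⌊1569/2⌋ × 1109 = 784 × 1109 mm
D2: ⌊1109/2⌋ × 784 = 554 × 784 mm
D3: ⌊784/2⌋ × 554 = 392 × 554 mm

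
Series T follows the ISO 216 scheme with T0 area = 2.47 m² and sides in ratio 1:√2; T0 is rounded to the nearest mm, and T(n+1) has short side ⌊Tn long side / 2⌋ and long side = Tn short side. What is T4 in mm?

Let T0's short side be w mm. w · w√2 = 2.47 m² = 2,470,000 mm², so w ≈ 1321.6 mm and w√2 ≈ 1869.0 mm → T0 = 1322 × 1869 mm.
T1: ⌊1869/2⌋ × 1322 = 934 × 1322 mm
T2: ⌊1322/2⌋ × 934 = 661 × 934 mm
T3: ⌊934/2⌋ × 661 = 467 × 661 mm
T4: ⌊661/2⌋ × 467 = 330 × 467 mm

330 × 467 mm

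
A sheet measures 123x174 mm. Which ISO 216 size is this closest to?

Aspect ratio 174/123 ≈ 1.415 — close to the ISO √2 ≈ 1.414.
In the B-series (B0 = 1000 × 1414 mm): B6 = 125 × 176 mm.
Off by 4 mm total — nearest standard size.

B6 (125 × 176 mm)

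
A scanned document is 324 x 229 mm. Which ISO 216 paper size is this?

Aspect ratio 324/229 ≈ 1.415 — close to the ISO √2 ≈ 1.414.
In the C-series (envelope sizes, between A and B): C4 = 229 × 324 mm.

C4 (229 × 324 mm)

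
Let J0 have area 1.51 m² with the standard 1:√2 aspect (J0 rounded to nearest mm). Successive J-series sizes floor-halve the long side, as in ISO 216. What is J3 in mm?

Let J0's short side be w mm. w · w√2 = 1.51 m² = 1,510,000 mm², so w ≈ 1033.3 mm and w√2 ≈ 1461.3 mm → J0 = 1033 × 1461 mm.
J1: ⌊1461/2⌋ × 1033 = 730 × 1033 mm
J2: ⌊1033/2⌋ × 730 = 516 × 730 mm
J3: ⌊730/2⌋ × 516 = 365 × 516 mm

365 × 516 mm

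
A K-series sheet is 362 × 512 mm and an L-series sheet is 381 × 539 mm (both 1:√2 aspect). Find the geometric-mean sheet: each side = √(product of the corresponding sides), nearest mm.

Short side: √(362 · 381) = √137922 ≈ 371.4 → 371 mm
Long side: √(512 · 539) = √275968 ≈ 525.3 → 525 mm

371 × 525 mm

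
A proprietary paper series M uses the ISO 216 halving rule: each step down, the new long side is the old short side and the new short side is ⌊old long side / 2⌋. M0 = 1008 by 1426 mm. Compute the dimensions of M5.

M1: ⌊1426/2⌋ × 1008 = 713 × 1008 mm
M2: ⌊1008/2⌋ × 713 = 504 × 713 mm
M3: ⌊713/2⌋ × 504 = 356 × 504 mm
M4: ⌊504/2⌋ × 356 = 252 × 356 mm
M5: ⌊356/2⌋ × 252 = 178 × 252 mm

178 × 252 mm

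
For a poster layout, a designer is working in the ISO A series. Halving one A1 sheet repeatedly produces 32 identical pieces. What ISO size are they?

A6

32 = 2^5, so 5 halving steps.
A1 → A2 → … → A6 after 5 steps.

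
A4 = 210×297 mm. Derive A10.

26 × 37 mm

A5: ⌊297/2⌋ × 210 = 148 × 210 mm
A6: ⌊210/2⌋ × 148 = 105 × 148 mm
A7: ⌊148/2⌋ × 105 = 74 × 105 mm
A8: ⌊105/2⌋ × 74 = 52 × 74 mm
A9: ⌊74/2⌋ × 52 = 37 × 52 mm
A10: ⌊52/2⌋ × 37 = 26 × 37 mm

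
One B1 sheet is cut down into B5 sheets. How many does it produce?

Each ISO step halves the sheet: 1 × B1 → 2 × B2 → 4 × B3 → 8 × B4 → …
From B1 to B5 is 4 halving steps: 2^4 = 16.

16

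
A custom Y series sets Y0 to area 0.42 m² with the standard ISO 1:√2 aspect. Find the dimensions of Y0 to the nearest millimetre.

Let the short side be w mm. Then w · w√2 = 0.42 m² = 420,000 mm².
w² = 420,000/√2, so w ≈ 545.0 mm; long side = w√2 ≈ 770.7 mm.

545 × 771 mm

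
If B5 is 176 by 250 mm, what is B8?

B6: ⌊250/2⌋ × 176 = 125 × 176 mm
B7: ⌊176/2⌋ × 125 = 88 × 125 mm
B8: ⌊125/2⌋ × 88 = 62 × 88 mm

62 × 88 mm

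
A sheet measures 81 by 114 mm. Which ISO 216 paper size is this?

C7 (81 × 114 mm)

Aspect ratio 114/81 ≈ 1.407 — close to the ISO √2 ≈ 1.414.
In the C-series (envelope sizes, between A and B): C7 = 81 × 114 mm.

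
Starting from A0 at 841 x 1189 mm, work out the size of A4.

210 × 297 mm

A1: ⌊1189/2⌋ × 841 = 594 × 841 mm
A2: ⌊841/2⌋ × 594 = 420 × 594 mm
A3: ⌊594/2⌋ × 420 = 297 × 420 mm
A4: ⌊420/2⌋ × 297 = 210 × 297 mm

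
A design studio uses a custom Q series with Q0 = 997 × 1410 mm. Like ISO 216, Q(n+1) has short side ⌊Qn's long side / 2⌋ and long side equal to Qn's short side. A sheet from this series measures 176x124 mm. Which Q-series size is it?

Q0: 997 × 1410 mm
Q1: 705 × 997 mm
Q2: 498 × 705 mm
Q3: 352 × 498 mm
Q4: 249 × 352 mm
Q5: 176 × 249 mm
Q6: 124 × 176 mm
Q7: 88 × 124 mm
→ matches Q6.

Q6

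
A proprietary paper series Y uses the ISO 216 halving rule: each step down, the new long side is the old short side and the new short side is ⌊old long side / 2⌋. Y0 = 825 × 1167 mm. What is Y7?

72 × 103 mm

Y1 = 583 × 825 mm (from Y0 by 1 halving).
Y2: ⌊825/2⌋ × 583 = 412 × 583 mm
Y3: ⌊583/2⌋ × 412 = 291 × 412 mm
Y4: ⌊412/2⌋ × 291 = 206 × 291 mm
Y5: ⌊291/2⌋ × 206 = 145 × 206 mm
Y6: ⌊206/2⌋ × 145 = 103 × 145 mm
Y7: ⌊145/2⌋ × 103 = 72 × 103 mm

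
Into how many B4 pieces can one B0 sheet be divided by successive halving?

16

Each ISO step halves the sheet: 1 × B0 → 2 × B1 → 4 × B2 → 8 × B3 → …
From B0 to B4 is 4 halving steps: 2^4 = 16.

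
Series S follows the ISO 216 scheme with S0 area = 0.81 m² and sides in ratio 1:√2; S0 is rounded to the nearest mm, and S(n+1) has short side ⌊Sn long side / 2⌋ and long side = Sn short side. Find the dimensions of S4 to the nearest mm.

189 × 267 mm

Let S0's short side be w mm. w · w√2 = 0.81 m² = 810,000 mm², so w ≈ 756.8 mm and w√2 ≈ 1070.3 mm → S0 = 757 × 1070 mm.
S1: ⌊1070/2⌋ × 757 = 535 × 757 mm
S2: ⌊757/2⌋ × 535 = 378 × 535 mm
S3: ⌊535/2⌋ × 378 = 267 × 378 mm
S4: ⌊378/2⌋ × 267 = 189 × 267 mm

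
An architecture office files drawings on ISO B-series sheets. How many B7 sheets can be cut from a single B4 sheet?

B4 = 250 × 353 mm; B7 = 88 × 125 mm.
Each halving step doubles the count; 3 steps from B4 to B7.
2^3 = 8.

8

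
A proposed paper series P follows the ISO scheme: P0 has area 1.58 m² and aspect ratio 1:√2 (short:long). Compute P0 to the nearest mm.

1057 × 1495 mm

Let the short side be w mm. Then w · w√2 = 1.58 m² = 1,580,000 mm².
w² = 1,580,000/√2, so w ≈ 1057.0 mm; long side = w√2 ≈ 1494.8 mm.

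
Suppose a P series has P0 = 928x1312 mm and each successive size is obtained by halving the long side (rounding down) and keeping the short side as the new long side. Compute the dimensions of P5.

164 × 232 mm

P1: ⌊1312/2⌋ × 928 = 656 × 928 mm
P2: ⌊928/2⌋ × 656 = 464 × 656 mm
P3: ⌊656/2⌋ × 464 = 328 × 464 mm
P4: ⌊464/2⌋ × 328 = 232 × 328 mm
P5: ⌊328/2⌋ × 232 = 164 × 232 mm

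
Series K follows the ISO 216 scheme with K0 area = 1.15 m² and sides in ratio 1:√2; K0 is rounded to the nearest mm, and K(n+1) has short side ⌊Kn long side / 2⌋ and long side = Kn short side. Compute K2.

451 × 637 mm

Let K0's short side be w mm. w · w√2 = 1.15 m² = 1,150,000 mm², so w ≈ 901.8 mm and w√2 ≈ 1275.3 mm → K0 = 902 × 1275 mm.
K1: ⌊1275/2⌋ × 902 = 637 × 902 mm
K2: ⌊902/2⌋ × 637 = 451 × 637 mm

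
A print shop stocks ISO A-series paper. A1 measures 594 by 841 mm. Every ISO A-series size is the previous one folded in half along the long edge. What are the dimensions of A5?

148 × 210 mm

A2: ⌊841/2⌋ × 594 = 420 × 594 mm
A3: ⌊594/2⌋ × 420 = 297 × 420 mm
A4: ⌊420/2⌋ × 297 = 210 × 297 mm
A5: ⌊297/2⌋ × 210 = 148 × 210 mm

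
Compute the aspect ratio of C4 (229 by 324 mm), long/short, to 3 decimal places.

324 / 229 = 1.415
Matches √2 ≈ 1.414 — the ISO 216 defining ratio.

1.415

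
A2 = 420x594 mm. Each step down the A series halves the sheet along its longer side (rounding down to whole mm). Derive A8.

A3: ⌊594/2⌋ × 420 = 297 × 420 mm
A4: ⌊420/2⌋ × 297 = 210 × 297 mm
A5: ⌊297/2⌋ × 210 = 148 × 210 mm
A6: ⌊210/2⌋ × 148 = 105 × 148 mm
A7: ⌊148/2⌋ × 105 = 74 × 105 mm
A8: ⌊105/2⌋ × 74 = 52 × 74 mm

52 × 74 mm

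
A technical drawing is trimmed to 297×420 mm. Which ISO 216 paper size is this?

Aspect ratio 420/297 ≈ 1.414 — close to the ISO √2 ≈ 1.414.
In the A-series (A0 area = 1 m²): A3 = 297 × 420 mm.

A3 (297 × 420 mm)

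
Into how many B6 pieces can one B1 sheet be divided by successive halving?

32

Each ISO step halves the sheet: 1 × B1 → 2 × B2 → 4 × B3 → 8 × B4 → …
From B1 to B6 is 5 halving steps: 2^5 = 32.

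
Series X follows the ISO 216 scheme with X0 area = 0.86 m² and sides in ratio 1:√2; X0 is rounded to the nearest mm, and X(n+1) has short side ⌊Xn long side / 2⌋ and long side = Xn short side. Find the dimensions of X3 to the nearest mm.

275 × 390 mm

Let X0's short side be w mm. w · w√2 = 0.86 m² = 860,000 mm², so w ≈ 779.8 mm and w√2 ≈ 1102.8 mm → X0 = 780 × 1103 mm.
X1: ⌊1103/2⌋ × 780 = 551 × 780 mm
X2: ⌊780/2⌋ × 551 = 390 × 551 mm
X3: ⌊551/2⌋ × 390 = 275 × 390 mm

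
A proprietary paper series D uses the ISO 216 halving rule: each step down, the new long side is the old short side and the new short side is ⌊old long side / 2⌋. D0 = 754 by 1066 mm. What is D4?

188 × 266 mm

D1: ⌊1066/2⌋ × 754 = 533 × 754 mm
D2: ⌊754/2⌋ × 533 = 377 × 533 mm
D3: ⌊533/2⌋ × 377 = 266 × 377 mm
D4: ⌊377/2⌋ × 266 = 188 × 266 mm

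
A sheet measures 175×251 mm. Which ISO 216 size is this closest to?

B5 (176 × 250 mm)

Aspect ratio 251/175 ≈ 1.434 (ISO target is √2 ≈ 1.414).
In the B-series (B0 = 1000 × 1414 mm): B5 = 176 × 250 mm.
Off by 2 mm total — nearest standard size.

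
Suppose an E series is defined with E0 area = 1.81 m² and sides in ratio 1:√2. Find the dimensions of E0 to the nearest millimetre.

1131 × 1600 mm

Let the short side be w mm. Then w · w√2 = 1.81 m² = 1,810,000 mm².
w² = 1,810,000/√2, so w ≈ 1131.3 mm; long side = w√2 ≈ 1599.9 mm.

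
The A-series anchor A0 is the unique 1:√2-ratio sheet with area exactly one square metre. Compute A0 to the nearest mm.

841 × 1189 mm

Let the short side be w mm. Then the long side is w√2 and w · w√2 = 10⁶ mm².
w² = 10⁶/√2, so w = 1000 / 2^(1/4) ≈ 840.9 mm; long side = 1000 · 2^(1/4) ≈ 1189.2 mm.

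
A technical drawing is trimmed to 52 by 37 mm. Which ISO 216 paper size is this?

A9 (37 × 52 mm)

Aspect ratio 52/37 ≈ 1.405 — close to the ISO √2 ≈ 1.414.
In the A-series (A0 area = 1 m²): A9 = 37 × 52 mm.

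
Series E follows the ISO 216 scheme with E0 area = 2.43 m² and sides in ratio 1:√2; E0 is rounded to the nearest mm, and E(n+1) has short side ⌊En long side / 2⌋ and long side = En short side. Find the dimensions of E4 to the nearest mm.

327 × 463 mm

Let E0's short side be w mm. w · w√2 = 2.43 m² = 2,430,000 mm², so w ≈ 1310.8 mm and w√2 ≈ 1853.8 mm → E0 = 1311 × 1854 mm.
E1: ⌊1854/2⌋ × 1311 = 927 × 1311 mm
E2: ⌊1311/2⌋ × 927 = 655 × 927 mm
E3: ⌊927/2⌋ × 655 = 463 × 655 mm
E4: ⌊655/2⌋ × 463 = 327 × 463 mm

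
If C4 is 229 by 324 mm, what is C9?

40 × 57 mm

C5: ⌊324/2⌋ × 229 = 162 × 229 mm
C6: ⌊229/2⌋ × 162 = 114 × 162 mm
C7: ⌊162/2⌋ × 114 = 81 × 114 mm
C8: ⌊114/2⌋ × 81 = 57 × 81 mm
C9: ⌊81/2⌋ × 57 = 40 × 57 mm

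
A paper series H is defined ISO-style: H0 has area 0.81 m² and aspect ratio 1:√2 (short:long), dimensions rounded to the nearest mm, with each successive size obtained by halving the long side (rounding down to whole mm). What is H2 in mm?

Let H0's short side be w mm. w · w√2 = 0.81 m² = 810,000 mm², so w ≈ 756.8 mm and w√2 ≈ 1070.3 mm → H0 = 757 × 1070 mm.
H1: ⌊1070/2⌋ × 757 = 535 × 757 mm
H2: ⌊757/2⌋ × 535 = 378 × 535 mm

378 × 535 mm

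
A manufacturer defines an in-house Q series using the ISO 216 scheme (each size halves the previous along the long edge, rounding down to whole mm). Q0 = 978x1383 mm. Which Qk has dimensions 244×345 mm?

Q4

Q0: 978 × 1383 mm
Q1: 691 × 978 mm
Q2: 489 × 691 mm
Q3: 345 × 489 mm
Q4: 244 × 345 mm
Q5: 172 × 244 mm
→ matches Q4.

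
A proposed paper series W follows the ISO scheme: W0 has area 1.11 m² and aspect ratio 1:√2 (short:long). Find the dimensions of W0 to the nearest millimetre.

Let the short side be w mm. Then w · w√2 = 1.11 m² = 1,110,000 mm².
w² = 1,110,000/√2, so w ≈ 885.9 mm; long side = w√2 ≈ 1252.9 mm.

886 × 1253 mm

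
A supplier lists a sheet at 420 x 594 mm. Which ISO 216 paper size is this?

A2 (420 × 594 mm)

Aspect ratio 594/420 ≈ 1.414 — close to the ISO √2 ≈ 1.414.
In the A-series (A0 area = 1 m²): A2 = 420 × 594 mm.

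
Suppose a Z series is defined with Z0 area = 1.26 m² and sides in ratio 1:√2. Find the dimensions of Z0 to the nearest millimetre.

944 × 1335 mm

Let the short side be w mm. Then w · w√2 = 1.26 m² = 1,260,000 mm².
w² = 1,260,000/√2, so w ≈ 943.9 mm; long side = w√2 ≈ 1334.9 mm.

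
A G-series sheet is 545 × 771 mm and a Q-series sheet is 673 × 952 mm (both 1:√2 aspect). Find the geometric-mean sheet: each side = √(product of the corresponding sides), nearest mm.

Short side: √(545 · 673) = √366785 ≈ 605.6 → 606 mm
Long side: √(771 · 952) = √733992 ≈ 856.7 → 857 mm

606 × 857 mm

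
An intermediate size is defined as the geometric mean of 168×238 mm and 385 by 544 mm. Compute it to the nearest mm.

254 × 360 mm

Short side: √(168 · 385) = √64680 ≈ 254.3 → 254 mm
Long side: √(238 · 544) = √129472 ≈ 359.8 → 360 mm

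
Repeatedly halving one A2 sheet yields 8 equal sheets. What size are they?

A5

8 = 2^3, so 3 halving steps.
A2 → A3 → … → A5 after 3 steps.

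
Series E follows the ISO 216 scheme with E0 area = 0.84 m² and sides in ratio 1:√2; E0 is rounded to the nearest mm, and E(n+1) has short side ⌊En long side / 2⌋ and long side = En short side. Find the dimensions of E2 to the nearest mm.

Let E0's short side be w mm. w · w√2 = 0.84 m² = 840,000 mm², so w ≈ 770.7 mm and w√2 ≈ 1089.9 mm → E0 = 771 × 1090 mm.
E1: ⌊1090/2⌋ × 771 = 545 × 771 mm
E2: ⌊771/2⌋ × 545 = 385 × 545 mm

385 × 545 mm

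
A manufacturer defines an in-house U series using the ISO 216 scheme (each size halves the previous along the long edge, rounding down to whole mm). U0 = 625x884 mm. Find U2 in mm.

U1: ⌊884/2⌋ × 625 = 442 × 625 mm
U2: ⌊625/2⌋ × 442 = 312 × 442 mm

312 × 442 mm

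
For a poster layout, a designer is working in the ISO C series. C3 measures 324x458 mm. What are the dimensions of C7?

81 × 114 mm

C4: ⌊458/2⌋ × 324 = 229 × 324 mm
C5: ⌊324/2⌋ × 229 = 162 × 229 mm
C6: ⌊229/2⌋ × 162 = 114 × 162 mm
C7: ⌊162/2⌋ × 114 = 81 × 114 mm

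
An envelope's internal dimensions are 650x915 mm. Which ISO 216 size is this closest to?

C1 (648 × 917 mm)

Aspect ratio 915/650 ≈ 1.408 — close to the ISO √2 ≈ 1.414.
In the C-series (envelope sizes, between A and B): C1 = 648 × 917 mm.
Off by 4 mm total — nearest standard size.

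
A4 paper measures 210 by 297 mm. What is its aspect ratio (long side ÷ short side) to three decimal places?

297 / 210 = 1.414
Matches √2 ≈ 1.414 — the ISO 216 defining ratio.

1.414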